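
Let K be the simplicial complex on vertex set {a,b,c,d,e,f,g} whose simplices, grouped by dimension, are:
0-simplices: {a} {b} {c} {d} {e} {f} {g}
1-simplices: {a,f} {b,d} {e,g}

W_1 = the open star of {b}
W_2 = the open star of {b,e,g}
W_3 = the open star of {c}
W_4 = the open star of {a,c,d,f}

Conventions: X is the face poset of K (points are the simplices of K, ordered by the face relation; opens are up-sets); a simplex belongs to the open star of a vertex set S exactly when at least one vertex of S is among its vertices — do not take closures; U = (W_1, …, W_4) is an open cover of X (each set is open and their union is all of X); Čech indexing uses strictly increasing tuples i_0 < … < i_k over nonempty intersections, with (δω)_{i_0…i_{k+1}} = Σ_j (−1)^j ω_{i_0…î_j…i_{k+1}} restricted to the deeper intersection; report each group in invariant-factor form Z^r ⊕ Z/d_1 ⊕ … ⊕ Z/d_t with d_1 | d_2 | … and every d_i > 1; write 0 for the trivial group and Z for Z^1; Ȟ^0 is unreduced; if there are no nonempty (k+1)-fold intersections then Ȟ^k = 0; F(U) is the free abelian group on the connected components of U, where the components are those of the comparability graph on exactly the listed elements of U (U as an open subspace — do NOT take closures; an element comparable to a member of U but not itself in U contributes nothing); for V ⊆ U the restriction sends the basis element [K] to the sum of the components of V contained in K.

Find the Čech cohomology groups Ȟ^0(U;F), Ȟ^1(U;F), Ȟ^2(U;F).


Ȟ^0 ≅ Z^4,  Ȟ^1 ≅ 0,  Ȟ^2 ≅ 0

cover nerve:
  W1={{b},{b,d}} W2={{b},{e},{g},{b,d},{e,g}} W3={{c}} W4={{a},{c},{d},{f},{a,f},{b,d}}
  W12={{b},{b,d}} W14={{b,d}} W24={{b,d}} W34={{c}}
  W124={{b,d}}
components per intersection:
  W1: {{b},{b,d}}
  W2: {{b},{b,d}} {{e},{g},{e,g}}
  W3: {{c}}
  W4: {{a},{f},{a,f}} {{c}} {{d},{b,d}}
  W12: {{b},{b,d}}
  W14: {{b,d}}
  W24: {{b,d}}
  W34: {{c}}
  W124: {{b,d}}
C dims 7,4,1; δ0: rk 3, SNF 1^3; δ1: rk 1, SNF 1^1
Ȟ^0: (7−3)−0=4 ⇒ Z^4
Ȟ^1: (4−1)−3=0 ⇒ 0
Ȟ^2: (1−0)−1=0 ⇒ 0


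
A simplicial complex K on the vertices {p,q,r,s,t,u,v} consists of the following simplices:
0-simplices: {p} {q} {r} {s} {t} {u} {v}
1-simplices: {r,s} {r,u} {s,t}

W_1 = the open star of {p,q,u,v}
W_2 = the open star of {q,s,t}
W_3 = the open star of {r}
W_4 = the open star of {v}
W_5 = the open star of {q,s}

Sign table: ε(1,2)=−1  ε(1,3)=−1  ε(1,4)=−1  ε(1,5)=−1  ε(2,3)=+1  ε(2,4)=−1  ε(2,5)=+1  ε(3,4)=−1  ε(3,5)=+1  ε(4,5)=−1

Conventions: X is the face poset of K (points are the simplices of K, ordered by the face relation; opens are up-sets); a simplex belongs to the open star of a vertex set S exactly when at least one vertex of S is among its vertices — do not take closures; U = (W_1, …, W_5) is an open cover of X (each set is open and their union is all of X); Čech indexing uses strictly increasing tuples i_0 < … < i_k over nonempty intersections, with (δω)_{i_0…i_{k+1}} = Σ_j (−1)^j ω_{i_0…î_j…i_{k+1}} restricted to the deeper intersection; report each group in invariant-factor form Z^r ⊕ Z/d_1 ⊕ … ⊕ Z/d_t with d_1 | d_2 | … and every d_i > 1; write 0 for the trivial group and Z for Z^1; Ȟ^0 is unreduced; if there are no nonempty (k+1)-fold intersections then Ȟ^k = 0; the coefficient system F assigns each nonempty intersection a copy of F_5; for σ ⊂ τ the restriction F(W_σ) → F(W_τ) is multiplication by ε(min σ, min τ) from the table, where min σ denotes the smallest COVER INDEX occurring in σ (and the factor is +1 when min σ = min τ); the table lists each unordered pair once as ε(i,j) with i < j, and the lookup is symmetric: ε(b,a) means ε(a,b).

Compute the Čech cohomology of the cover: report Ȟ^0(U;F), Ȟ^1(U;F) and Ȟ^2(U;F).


cover nerve:
  W1={{p},{q},{u},{v},{r,u}} W2={{q},{s},{t},{r,s},{s,t}} W3={{r},{r,s},{r,u}} W4={{v}} W5={{q},{s},{r,s},{s,t}}
  W12={{q}} W13={{r,u}} W14={{v}} W15={{q}} W23={{r,s}} W25={{q},{s},{r,s},{s,t}} W35={{r,s}}
  W125={{q}} W235={{r,s}}
C dims 5,7,2; δ0: rk_F5 4; δ1: rk_F5 2
Ȟ^0: (5−4)−0=1 ⇒ Z/5
Ȟ^1: (7−2)−4=1 ⇒ Z/5
Ȟ^2: (2−0)−2=0 ⇒ 0

Ȟ^0(U;F) ≅ Z/5, Ȟ^1(U;F) ≅ Z/5, Ȟ^2(U;F) ≅ 0


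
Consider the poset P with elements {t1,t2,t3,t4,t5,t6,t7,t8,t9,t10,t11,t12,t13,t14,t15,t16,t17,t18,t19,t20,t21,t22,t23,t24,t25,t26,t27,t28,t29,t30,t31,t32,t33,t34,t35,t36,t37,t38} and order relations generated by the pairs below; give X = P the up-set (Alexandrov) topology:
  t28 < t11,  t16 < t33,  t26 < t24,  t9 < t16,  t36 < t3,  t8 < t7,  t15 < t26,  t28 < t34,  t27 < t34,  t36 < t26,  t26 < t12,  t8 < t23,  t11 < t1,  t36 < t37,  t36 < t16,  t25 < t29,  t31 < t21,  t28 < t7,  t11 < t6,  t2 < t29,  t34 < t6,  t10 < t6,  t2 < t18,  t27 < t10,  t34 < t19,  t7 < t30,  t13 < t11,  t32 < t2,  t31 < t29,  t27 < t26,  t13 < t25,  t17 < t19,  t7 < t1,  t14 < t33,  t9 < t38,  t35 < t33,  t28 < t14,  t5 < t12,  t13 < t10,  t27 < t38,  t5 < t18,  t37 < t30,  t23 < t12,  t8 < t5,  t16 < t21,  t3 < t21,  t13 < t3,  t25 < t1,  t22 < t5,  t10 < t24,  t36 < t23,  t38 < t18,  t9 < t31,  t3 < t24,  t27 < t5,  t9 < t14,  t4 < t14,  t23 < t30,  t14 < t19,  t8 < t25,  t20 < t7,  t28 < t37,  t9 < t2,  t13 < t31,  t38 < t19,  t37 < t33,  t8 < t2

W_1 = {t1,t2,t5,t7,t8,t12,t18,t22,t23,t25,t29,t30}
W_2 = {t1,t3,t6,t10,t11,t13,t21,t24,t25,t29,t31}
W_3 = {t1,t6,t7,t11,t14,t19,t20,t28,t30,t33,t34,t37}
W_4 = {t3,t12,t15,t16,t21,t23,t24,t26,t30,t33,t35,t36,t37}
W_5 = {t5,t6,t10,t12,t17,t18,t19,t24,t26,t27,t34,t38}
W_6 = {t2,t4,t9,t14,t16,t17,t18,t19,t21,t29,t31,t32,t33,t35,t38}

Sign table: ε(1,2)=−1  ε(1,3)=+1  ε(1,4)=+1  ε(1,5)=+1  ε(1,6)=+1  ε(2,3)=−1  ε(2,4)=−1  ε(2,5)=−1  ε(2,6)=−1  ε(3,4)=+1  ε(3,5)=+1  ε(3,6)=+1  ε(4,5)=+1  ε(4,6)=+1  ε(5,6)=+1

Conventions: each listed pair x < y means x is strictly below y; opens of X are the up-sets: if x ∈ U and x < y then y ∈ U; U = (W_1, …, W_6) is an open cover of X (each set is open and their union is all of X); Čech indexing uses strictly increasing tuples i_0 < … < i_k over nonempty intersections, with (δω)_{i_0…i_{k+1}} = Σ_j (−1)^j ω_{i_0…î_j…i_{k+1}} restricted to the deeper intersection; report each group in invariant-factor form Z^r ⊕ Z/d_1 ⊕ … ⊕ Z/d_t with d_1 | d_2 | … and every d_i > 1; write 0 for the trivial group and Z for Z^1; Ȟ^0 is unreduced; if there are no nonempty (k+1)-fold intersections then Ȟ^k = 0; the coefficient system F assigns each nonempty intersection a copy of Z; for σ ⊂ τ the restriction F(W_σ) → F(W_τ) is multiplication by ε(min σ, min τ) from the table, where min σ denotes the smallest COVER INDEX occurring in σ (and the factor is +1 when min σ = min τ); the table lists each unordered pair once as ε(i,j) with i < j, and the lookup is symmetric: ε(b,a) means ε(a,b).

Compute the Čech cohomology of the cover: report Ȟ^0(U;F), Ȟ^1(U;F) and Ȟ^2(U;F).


intersection data:
  W12={t1,t25,t29} W13={t1,t7,t30} W14={t12,t23,t30} W15={t5,t12,t18} W16={t2,t18,t29} W23={t1,t6,t11} W24={t3,t21,t24} W25={t6,t10,t24} W26={t21,t29,t31} W34={t30,t33,t37} W35={t6,t19,t34} W36={t14,t19,t33} W45={t12,t24,t26} W46={t16,t21,t33,t35} W56={t17,t18,t19,t38}
  W123={t1} W126={t29} W134={t30} W145={t12} W156={t18} W235={t6} W245={t24} W246={t21} W346={t33} W356={t19}
C dims 6,15,10; δ0: rk 5, SNF 1^5; δ1: rk 10, SNF 1^9·2
Ȟ^0 = (6 − 5) − 0 = 1, so Ȟ^0 ≅ Z
Ȟ^1 = (15 − 10) − 5 = 0, so Ȟ^1 ≅ 0
Ȟ^2 = (10 − 0) − 10 = 0 plus torsion [2], so Ȟ^2 ≅ Z/2

Ȟ^0(U;F) ≅ Z; Ȟ^1(U;F) ≅ 0; Ȟ^2(U;F) ≅ Z/2


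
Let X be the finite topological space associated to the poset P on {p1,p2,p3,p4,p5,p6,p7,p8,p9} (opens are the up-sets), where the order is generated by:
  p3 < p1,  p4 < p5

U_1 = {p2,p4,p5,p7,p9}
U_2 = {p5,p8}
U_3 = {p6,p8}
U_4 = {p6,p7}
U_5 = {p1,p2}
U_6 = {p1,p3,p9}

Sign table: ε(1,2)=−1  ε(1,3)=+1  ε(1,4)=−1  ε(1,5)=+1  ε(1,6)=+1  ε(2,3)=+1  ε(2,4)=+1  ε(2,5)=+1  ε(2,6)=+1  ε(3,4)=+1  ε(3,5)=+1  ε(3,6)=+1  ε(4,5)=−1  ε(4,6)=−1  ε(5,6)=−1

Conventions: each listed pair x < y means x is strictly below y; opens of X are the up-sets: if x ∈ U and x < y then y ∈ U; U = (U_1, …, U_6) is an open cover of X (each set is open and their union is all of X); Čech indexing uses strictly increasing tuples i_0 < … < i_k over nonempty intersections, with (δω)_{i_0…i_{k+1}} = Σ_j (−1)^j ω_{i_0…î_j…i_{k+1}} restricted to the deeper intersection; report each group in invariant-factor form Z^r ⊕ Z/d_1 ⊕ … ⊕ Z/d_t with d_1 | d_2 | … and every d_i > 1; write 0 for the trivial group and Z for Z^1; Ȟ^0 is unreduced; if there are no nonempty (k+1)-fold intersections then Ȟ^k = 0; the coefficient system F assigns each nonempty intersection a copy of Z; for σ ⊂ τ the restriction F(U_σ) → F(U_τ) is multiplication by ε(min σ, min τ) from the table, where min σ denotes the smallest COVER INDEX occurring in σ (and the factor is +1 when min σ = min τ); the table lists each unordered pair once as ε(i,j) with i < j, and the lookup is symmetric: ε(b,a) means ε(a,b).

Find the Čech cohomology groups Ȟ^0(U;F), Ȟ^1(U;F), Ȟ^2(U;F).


Ȟ^0 ≅ 0,  Ȟ^1 ≅ Z ⊕ Z/2,  Ȟ^2 ≅ 0

nerve simplices:
  U12={p5} U14={p7} U15={p2} U16={p9} U23={p8} U34={p6} U56={p1}
C dims 6,7; δ0: rk 6, SNF 1^5·2
degree 0: 6−6−0 = 0 → Ȟ^0 ≅ 0
degree 1: 7−0−6 = 1 plus torsion [2] → Ȟ^1 ≅ Z ⊕ Z/2
degree 2: 0−0−0 = 0 → Ȟ^2 ≅ 0


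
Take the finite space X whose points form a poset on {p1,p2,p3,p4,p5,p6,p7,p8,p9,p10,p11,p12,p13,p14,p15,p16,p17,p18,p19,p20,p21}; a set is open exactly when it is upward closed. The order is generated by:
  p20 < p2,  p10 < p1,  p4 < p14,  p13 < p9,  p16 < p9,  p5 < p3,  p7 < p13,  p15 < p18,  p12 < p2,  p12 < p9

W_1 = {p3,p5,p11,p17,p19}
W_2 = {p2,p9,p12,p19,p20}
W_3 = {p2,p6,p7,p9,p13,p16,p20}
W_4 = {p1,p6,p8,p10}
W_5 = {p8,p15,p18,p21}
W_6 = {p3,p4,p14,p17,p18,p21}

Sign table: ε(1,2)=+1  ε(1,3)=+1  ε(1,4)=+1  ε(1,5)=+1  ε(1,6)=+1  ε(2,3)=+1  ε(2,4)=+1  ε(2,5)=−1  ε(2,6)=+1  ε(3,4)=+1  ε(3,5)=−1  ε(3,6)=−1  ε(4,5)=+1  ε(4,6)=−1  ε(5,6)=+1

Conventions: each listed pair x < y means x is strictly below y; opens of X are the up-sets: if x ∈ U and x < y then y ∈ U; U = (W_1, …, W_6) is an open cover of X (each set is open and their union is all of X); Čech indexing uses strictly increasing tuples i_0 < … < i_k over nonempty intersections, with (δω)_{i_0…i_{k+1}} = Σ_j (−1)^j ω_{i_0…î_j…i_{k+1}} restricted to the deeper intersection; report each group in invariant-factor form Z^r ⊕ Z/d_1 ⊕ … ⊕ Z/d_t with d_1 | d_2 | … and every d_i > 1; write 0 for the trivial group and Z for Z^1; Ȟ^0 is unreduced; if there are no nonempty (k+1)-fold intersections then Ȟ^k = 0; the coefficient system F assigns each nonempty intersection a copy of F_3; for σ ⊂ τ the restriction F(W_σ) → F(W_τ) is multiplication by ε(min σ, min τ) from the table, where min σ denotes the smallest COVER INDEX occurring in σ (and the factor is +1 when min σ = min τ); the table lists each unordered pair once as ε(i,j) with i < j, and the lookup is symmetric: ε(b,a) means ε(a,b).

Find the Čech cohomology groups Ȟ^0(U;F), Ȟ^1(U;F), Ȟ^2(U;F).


nonempty overlaps:
  W12={p19} W16={p3,p17} W23={p2,p9,p20} W34={p6} W45={p8} W56={p18,p21}
C dims 6,6; δ0: rk_F3 5
degree 0: 6−5−0 = 1 → Ȟ^0 ≅ Z/3
degree 1: 6−0−5 = 1 → Ȟ^1 ≅ Z/3
degree 2: 0−0−0 = 0 → Ȟ^2 ≅ 0

Ȟ^0 = Z/3; Ȟ^1 = Z/3; Ȟ^2 = 0


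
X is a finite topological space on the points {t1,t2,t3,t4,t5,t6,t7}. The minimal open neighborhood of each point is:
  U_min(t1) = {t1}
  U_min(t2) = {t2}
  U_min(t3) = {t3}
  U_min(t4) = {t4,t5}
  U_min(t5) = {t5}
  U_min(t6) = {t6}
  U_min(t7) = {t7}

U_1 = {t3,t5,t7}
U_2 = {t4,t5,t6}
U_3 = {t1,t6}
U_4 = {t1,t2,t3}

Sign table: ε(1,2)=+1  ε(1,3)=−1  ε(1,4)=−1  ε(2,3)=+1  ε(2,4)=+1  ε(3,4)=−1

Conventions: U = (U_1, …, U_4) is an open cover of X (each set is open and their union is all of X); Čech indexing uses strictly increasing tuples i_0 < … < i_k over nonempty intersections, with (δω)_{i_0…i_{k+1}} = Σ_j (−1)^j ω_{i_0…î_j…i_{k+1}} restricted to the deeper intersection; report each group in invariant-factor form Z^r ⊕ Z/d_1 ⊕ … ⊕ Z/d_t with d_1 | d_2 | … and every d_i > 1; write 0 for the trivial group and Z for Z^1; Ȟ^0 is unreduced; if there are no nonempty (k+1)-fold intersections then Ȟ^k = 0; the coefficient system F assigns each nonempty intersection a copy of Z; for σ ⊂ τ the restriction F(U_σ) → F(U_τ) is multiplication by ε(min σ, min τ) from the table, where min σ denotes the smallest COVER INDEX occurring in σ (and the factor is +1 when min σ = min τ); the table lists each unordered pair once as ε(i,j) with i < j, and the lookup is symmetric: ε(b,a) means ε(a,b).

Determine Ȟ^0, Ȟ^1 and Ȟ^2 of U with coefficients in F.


cover nerve:
  U12={t5} U14={t3} U23={t6} U34={t1}
C dims 4,4; δ0: rk 3, SNF 1^3
Ȟ^0: (4−3)−0=1 ⇒ Z
Ȟ^1: (4−0)−3=1 ⇒ Z
Ȟ^2: (0−0)−0=0 ⇒ 0

Ȟ^0(U;F) ≅ Z; Ȟ^1(U;F) ≅ Z; Ȟ^2(U;F) ≅ 0


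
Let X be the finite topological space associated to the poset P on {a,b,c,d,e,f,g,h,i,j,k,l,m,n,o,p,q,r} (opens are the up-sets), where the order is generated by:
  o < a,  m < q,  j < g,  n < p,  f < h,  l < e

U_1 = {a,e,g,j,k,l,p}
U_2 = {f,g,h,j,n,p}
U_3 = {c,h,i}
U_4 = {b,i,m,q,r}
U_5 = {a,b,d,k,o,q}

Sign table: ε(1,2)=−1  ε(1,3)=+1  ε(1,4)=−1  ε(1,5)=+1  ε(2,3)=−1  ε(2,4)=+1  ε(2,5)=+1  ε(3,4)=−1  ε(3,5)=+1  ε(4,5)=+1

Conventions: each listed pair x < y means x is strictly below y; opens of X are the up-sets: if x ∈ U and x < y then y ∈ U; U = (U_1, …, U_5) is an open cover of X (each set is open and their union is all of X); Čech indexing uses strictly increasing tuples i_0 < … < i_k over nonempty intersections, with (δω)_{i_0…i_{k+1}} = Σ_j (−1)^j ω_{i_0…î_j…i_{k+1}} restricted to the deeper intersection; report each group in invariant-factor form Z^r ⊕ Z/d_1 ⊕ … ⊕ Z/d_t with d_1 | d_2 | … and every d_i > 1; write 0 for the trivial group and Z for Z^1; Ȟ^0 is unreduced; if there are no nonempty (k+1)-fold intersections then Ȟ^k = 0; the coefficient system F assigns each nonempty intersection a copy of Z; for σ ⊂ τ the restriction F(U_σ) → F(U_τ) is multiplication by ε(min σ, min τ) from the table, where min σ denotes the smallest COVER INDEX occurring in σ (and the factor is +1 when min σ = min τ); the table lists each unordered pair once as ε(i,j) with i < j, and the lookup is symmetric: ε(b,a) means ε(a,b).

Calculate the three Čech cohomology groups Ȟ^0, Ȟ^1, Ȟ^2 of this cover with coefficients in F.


cover nerve:
  U12={g,j,p} U15={a,k} U23={h} U34={i} U45={b,q}
C dims 5,5; δ0: rk 5, SNF 1^4·2
Ȟ^0: (5−5)−0=0 ⇒ 0
Ȟ^1: (5−0)−5=0 plus torsion [2] ⇒ Z/2
Ȟ^2: (0−0)−0=0 ⇒ 0

Ȟ^0 = 0,  Ȟ^1 = Z/2,  Ȟ^2 = 0


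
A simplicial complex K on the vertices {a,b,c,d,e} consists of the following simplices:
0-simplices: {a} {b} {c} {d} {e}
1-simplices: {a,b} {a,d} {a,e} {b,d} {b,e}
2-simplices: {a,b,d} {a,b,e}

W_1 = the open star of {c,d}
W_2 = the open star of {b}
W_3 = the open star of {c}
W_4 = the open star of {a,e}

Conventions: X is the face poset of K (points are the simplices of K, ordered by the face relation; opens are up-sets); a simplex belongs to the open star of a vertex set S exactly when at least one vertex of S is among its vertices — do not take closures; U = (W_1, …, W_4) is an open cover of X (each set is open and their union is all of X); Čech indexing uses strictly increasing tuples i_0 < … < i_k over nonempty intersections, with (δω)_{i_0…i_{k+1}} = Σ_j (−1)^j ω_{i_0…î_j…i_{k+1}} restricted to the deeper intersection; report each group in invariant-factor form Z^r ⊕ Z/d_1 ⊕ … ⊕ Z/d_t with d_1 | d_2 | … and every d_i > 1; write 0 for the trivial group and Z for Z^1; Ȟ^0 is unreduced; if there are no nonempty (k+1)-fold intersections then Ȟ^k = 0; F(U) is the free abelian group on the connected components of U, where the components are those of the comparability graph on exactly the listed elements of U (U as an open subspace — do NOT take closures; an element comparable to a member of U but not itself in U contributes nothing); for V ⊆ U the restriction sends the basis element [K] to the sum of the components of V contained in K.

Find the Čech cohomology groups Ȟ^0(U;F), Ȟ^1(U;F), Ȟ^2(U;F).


nonempty intersections:
  W1={{c},{d},{a,d},{b,d},{a,b,d}} W2={{b},{a,b},{b,d},{b,e},{a,b,d},{a,b,e}} W3={{c}} W4={{a},{e},{a,b},{a,d},{a,e},{b,e},{a,b,d},{a,b,e}}
  W12={{b,d},{a,b,d}} W13={{c}} W14={{a,d},{a,b,d}} W24={{a,b},{b,e},{a,b,d},{a,b,e}}
  W124={{a,b,d}}
components per intersection:
  W1: {{c}} {{d},{a,d},{b,d},{a,b,d}}
  W2: {{b},{a,b},{b,d},{b,e},{a,b,d},{a,b,e}}
  W3: {{c}}
  W4: {{a},{e},{a,b},{a,d},{a,e},{b,e},{a,b,d},{a,b,e}}
  W12: {{b,d},{a,b,d}}
  W13: {{c}}
  W14: {{a,d},{a,b,d}}
  W24: {{a,b},{b,e},{a,b,d},{a,b,e}}
  W124: {{a,b,d}}
C dims 5,4,1; δ0: rk 3, SNF 1^3; δ1: rk 1, SNF 1^1
Ȟ^0: (5−3)−0=2 ⇒ Z^2
Ȟ^1: (4−1)−3=0 ⇒ 0
Ȟ^2: (1−0)−1=0 ⇒ 0

Ȟ^0 = Z^2, Ȟ^1 = 0, Ȟ^2 = 0


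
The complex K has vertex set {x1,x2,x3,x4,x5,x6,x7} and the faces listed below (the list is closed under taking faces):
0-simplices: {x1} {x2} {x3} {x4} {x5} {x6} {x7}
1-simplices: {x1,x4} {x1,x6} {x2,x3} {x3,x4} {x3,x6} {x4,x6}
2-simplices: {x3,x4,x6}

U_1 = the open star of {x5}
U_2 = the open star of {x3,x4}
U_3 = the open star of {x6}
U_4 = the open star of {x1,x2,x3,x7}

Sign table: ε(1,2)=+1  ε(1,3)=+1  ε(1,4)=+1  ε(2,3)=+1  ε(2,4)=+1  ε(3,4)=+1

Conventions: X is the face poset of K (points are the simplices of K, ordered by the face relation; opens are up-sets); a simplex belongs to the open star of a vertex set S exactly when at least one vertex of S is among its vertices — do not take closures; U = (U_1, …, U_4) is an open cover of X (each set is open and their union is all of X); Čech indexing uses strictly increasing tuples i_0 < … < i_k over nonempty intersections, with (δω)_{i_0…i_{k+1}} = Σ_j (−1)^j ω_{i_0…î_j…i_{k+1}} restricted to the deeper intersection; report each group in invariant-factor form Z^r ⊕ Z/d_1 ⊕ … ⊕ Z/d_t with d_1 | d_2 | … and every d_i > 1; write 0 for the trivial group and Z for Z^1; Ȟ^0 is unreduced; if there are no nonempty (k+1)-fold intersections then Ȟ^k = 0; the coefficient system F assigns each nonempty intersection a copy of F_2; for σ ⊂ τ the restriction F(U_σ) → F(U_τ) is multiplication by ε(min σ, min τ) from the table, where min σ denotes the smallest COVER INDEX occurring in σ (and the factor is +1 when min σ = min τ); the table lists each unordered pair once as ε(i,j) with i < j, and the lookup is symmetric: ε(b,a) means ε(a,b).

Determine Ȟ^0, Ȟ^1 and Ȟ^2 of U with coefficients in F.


nonempty overlaps:
  U1={{x5}} U2={{x3},{x4},{x1,x4},{x2,x3},{x3,x4},{x3,x6},{x4,x6},{x3,x4,x6}} U3={{x6},{x1,x6},{x3,x6},{x4,x6},{x3,x4,x6}} U4={{x1},{x2},{x3},{x7},{x1,x4},{x1,x6},{x2,x3},{x3,x4},{x3,x6},{x3,x4,x6}}
  U23={{x3,x6},{x4,x6},{x3,x4,x6}} U24={{x3},{x1,x4},{x2,x3},{x3,x4},{x3,x6},{x3,x4,x6}} U34={{x1,x6},{x3,x6},{x3,x4,x6}}
  U234={{x3,x6},{x3,x4,x6}}
C dims 4,3,1; δ0: rk_F2 2; δ1: rk_F2 1
degree 0: 4−2−0 = 2 → Ȟ^0 ≅ Z/2 ⊕ Z/2
degree 1: 3−1−2 = 0 → Ȟ^1 ≅ 0
degree 2: 1−0−1 = 0 → Ȟ^2 ≅ 0

Ȟ^0 = Z/2 ⊕ Z/2; Ȟ^1 = 0; Ȟ^2 = 0


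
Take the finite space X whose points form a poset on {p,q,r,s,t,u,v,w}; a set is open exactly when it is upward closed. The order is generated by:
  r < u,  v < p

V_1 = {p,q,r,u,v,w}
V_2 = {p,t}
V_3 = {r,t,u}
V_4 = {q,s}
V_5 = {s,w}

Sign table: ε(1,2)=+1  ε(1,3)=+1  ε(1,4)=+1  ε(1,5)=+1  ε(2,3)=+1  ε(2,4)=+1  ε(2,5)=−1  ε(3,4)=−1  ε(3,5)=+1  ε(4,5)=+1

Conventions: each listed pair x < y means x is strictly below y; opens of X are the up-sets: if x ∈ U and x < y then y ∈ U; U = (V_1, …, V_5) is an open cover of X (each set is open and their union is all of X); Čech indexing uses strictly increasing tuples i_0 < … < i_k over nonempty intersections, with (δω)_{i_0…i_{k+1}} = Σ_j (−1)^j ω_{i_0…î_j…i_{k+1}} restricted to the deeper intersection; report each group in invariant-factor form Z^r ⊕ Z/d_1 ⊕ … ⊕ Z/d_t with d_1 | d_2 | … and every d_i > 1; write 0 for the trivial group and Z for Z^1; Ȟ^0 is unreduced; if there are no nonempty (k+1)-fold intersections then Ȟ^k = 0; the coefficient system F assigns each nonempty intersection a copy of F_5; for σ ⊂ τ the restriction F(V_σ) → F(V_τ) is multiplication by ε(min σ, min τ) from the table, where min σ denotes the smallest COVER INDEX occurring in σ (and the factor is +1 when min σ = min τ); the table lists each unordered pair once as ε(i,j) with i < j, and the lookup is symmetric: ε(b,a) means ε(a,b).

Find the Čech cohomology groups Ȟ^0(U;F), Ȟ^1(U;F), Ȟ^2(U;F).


Ȟ^0(U;F) ≅ Z/5, Ȟ^1(U;F) ≅ Z/5 ⊕ Z/5, Ȟ^2(U;F) ≅ 0

nonempty overlaps:
  V12={p} V13={r,u} V14={q} V15={w} V23={t} V45={s}
C dims 5,6; δ0: rk_F5 4
degree 0: 5−4−0 = 1 → Ȟ^0 ≅ Z/5
degree 1: 6−0−4 = 2 → Ȟ^1 ≅ Z/5 ⊕ Z/5
degree 2: 0−0−0 = 0 → Ȟ^2 ≅ 0


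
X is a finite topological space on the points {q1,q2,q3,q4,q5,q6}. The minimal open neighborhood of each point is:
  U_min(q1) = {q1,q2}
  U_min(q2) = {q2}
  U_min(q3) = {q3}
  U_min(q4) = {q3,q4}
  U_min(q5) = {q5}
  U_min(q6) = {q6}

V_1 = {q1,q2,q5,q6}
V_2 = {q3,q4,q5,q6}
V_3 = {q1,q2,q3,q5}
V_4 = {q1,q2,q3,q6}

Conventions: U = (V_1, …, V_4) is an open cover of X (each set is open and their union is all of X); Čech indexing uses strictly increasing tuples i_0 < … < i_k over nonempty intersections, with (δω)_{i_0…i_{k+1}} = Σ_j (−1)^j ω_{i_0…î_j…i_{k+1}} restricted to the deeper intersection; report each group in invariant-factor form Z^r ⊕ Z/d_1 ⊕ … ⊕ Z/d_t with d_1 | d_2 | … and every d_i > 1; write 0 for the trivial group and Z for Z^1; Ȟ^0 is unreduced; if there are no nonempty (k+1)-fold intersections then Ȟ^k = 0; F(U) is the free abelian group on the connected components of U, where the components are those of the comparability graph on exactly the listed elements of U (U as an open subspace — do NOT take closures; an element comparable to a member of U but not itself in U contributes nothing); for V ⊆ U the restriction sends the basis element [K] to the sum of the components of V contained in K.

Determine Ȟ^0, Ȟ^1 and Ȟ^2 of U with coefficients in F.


cover nerve:
  V12={q5,q6} V13={q1,q2,q5} V14={q1,q2,q6} V23={q3,q5} V24={q3,q6} V34={q1,q2,q3}
  V123={q5} V124={q6} V134={q1,q2} V234={q3}
components per intersection:
  V1: {q1,q2} {q5} {q6}
  V2: {q3,q4} {q5} {q6}
  V3: {q1,q2} {q3} {q5}
  V4: {q1,q2} {q3} {q6}
  V12: {q5} {q6}
  V13: {q1,q2} {q5}
  V14: {q1,q2} {q6}
  V23: {q3} {q5}
  V24: {q3} {q6}
  V34: {q1,q2} {q3}
  V123: {q5}
  V124: {q6}
  V134: {q1,q2}
  V234: {q3}
C dims 12,12,4; δ0: rk 8, SNF 1^8; δ1: rk 4, SNF 1^4
Ȟ^0: (12−8)−0=4 ⇒ Z^4
Ȟ^1: (12−4)−8=0 ⇒ 0
Ȟ^2: (4−0)−4=0 ⇒ 0

Ȟ^0 = Z^4, Ȟ^1 = 0 and Ȟ^2 = 0


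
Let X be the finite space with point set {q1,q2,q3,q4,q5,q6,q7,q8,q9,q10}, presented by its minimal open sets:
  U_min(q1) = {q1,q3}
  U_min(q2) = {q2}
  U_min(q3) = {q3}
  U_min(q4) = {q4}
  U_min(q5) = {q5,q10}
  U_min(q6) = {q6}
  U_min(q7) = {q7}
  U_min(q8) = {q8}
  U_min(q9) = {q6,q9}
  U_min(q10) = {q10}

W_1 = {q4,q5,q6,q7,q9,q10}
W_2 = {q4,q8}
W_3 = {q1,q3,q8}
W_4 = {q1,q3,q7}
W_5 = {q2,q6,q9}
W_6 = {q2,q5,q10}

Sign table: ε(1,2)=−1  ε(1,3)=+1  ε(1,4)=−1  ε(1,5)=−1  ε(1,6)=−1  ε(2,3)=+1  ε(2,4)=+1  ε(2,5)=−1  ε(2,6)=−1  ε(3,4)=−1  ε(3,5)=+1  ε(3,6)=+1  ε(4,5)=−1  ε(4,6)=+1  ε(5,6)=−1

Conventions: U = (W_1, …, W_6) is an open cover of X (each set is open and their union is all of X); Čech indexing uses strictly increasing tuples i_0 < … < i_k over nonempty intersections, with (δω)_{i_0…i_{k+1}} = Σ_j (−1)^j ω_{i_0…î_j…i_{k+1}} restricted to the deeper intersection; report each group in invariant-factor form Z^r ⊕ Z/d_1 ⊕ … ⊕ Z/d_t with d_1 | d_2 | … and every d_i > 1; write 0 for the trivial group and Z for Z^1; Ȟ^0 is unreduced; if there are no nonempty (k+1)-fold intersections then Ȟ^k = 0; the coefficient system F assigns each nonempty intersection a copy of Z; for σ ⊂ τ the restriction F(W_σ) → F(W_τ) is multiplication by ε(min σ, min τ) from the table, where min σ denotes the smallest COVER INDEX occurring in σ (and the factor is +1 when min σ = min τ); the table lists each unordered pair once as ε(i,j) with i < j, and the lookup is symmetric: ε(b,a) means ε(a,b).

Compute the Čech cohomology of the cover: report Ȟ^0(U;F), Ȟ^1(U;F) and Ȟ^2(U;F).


nonempty overlaps:
  W12={q4} W14={q7} W15={q6,q9} W16={q5,q10} W23={q8} W34={q1,q3} W56={q2}
C dims 6,7; δ0: rk 6, SNF 1^5·2
degree 0: 6−6−0 = 0 → Ȟ^0 ≅ 0
degree 1: 7−0−6 = 1 plus torsion [2] → Ȟ^1 ≅ Z ⊕ Z/2
degree 2: 0−0−0 = 0 → Ȟ^2 ≅ 0

Ȟ^0(U;F) ≅ 0, Ȟ^1(U;F) ≅ Z ⊕ Z/2, Ȟ^2(U;F) ≅ 0


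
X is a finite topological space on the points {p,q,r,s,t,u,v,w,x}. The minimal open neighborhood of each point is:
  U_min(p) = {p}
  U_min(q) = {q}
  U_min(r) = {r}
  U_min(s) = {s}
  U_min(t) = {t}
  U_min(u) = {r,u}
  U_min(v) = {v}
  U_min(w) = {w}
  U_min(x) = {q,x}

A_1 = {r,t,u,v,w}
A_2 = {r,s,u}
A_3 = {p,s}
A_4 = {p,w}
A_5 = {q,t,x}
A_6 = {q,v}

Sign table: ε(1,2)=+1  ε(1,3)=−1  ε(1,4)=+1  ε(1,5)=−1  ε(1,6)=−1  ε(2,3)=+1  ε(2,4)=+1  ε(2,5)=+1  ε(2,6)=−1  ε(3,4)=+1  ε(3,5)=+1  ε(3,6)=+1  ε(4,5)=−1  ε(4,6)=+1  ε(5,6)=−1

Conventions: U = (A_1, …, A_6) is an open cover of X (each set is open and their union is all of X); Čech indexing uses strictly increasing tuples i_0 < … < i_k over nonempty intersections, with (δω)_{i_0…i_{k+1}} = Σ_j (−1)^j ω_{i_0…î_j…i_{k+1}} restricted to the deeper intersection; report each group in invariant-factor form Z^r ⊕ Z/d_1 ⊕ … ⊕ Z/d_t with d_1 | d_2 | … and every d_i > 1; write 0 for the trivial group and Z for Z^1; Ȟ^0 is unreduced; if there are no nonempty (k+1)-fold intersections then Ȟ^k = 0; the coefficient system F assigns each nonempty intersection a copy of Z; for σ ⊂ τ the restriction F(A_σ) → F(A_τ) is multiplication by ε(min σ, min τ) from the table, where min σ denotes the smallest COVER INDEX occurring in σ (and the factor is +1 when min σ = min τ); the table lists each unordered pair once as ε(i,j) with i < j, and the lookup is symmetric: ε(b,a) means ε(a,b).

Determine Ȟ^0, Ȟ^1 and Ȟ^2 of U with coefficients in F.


Ȟ^0(U;F) ≅ 0, Ȟ^1(U;F) ≅ Z ⊕ Z/2 and Ȟ^2(U;F) ≅ 0

intersection data:
  A12={r,u} A14={w} A15={t} A16={v} A23={s} A34={p} A56={q}
C dims 6,7; δ0: rk 6, SNF 1^5·2
Ȟ^0 = (6 − 6) − 0 = 0, so Ȟ^0 ≅ 0
Ȟ^1 = (7 − 0) − 6 = 1 plus torsion [2], so Ȟ^1 ≅ Z ⊕ Z/2
Ȟ^2 = (0 − 0) − 0 = 0, so Ȟ^2 ≅ 0


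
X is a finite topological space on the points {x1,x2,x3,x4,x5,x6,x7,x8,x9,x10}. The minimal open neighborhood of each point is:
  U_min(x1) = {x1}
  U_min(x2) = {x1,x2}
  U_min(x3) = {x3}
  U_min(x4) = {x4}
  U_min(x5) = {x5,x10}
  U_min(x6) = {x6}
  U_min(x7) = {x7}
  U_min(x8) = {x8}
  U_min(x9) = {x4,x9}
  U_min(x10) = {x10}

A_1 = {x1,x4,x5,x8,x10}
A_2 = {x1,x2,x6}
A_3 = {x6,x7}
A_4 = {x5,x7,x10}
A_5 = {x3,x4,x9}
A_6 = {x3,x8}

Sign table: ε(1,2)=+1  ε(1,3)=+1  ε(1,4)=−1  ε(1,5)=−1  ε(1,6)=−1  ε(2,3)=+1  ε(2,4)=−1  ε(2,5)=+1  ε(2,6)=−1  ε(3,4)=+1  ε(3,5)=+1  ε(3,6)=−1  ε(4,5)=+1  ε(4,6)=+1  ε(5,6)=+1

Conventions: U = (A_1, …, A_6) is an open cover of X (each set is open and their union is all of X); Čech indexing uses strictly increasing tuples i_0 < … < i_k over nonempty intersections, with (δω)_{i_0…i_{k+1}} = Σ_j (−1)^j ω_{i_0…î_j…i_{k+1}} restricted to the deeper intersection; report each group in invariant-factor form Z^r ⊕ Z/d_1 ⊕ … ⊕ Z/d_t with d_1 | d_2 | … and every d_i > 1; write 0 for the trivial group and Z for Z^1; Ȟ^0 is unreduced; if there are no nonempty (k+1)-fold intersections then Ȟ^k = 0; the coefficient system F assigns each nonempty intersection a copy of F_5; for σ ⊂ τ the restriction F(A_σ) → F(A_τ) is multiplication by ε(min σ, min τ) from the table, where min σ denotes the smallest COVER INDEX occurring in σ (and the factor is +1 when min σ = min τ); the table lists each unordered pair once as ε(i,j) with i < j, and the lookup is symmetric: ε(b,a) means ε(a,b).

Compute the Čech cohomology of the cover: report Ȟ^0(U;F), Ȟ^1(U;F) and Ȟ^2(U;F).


nonempty overlaps:
  A12={x1} A14={x5,x10} A15={x4} A16={x8} A23={x6} A34={x7} A56={x3}
C dims 6,7; δ0: rk_F5 6
degree 0: 6−6−0 = 0 → Ȟ^0 ≅ 0
degree 1: 7−0−6 = 1 → Ȟ^1 ≅ Z/5
degree 2: 0−0−0 = 0 → Ȟ^2 ≅ 0

Ȟ^0 = 0, Ȟ^1 = Z/5 and Ȟ^2 = 0


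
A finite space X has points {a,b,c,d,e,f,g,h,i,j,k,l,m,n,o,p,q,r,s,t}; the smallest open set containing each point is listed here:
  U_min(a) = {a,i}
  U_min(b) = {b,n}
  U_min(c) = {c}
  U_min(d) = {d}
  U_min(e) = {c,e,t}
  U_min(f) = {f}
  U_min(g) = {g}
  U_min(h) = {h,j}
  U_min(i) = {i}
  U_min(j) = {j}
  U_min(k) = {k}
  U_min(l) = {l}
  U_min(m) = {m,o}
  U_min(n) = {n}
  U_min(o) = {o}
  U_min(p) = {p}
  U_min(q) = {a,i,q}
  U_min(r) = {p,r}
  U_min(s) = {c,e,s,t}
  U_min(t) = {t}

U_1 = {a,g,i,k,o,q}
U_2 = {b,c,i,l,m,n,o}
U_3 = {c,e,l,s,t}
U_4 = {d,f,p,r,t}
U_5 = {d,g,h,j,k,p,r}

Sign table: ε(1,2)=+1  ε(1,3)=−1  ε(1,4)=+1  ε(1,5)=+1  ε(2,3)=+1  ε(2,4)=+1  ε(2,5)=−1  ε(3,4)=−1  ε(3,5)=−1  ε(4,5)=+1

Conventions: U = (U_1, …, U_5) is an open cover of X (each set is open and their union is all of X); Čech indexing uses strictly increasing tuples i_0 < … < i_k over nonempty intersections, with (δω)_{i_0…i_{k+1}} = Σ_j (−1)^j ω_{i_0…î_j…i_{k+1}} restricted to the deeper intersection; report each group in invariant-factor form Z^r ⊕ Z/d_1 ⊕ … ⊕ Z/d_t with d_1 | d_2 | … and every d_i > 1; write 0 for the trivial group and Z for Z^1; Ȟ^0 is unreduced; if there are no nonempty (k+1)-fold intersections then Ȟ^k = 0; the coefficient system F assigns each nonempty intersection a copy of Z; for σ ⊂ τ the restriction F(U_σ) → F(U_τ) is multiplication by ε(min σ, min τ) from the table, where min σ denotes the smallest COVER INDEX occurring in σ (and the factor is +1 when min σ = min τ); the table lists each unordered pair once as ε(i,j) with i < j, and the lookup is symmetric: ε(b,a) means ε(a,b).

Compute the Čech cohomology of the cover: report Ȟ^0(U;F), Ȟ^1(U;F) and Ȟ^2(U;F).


intersection data:
  U12={i,o} U15={g,k} U23={c,l} U34={t} U45={d,p,r}
C dims 5,5; δ0: rk 5, SNF 1^4·2
Ȟ^0 = (5 − 5) − 0 = 0, so Ȟ^0 ≅ 0
Ȟ^1 = (5 − 0) − 5 = 0 plus torsion [2], so Ȟ^1 ≅ Z/2
Ȟ^2 = (0 − 0) − 0 = 0, so Ȟ^2 ≅ 0

Ȟ^0 = 0; Ȟ^1 = Z/2; Ȟ^2 = 0


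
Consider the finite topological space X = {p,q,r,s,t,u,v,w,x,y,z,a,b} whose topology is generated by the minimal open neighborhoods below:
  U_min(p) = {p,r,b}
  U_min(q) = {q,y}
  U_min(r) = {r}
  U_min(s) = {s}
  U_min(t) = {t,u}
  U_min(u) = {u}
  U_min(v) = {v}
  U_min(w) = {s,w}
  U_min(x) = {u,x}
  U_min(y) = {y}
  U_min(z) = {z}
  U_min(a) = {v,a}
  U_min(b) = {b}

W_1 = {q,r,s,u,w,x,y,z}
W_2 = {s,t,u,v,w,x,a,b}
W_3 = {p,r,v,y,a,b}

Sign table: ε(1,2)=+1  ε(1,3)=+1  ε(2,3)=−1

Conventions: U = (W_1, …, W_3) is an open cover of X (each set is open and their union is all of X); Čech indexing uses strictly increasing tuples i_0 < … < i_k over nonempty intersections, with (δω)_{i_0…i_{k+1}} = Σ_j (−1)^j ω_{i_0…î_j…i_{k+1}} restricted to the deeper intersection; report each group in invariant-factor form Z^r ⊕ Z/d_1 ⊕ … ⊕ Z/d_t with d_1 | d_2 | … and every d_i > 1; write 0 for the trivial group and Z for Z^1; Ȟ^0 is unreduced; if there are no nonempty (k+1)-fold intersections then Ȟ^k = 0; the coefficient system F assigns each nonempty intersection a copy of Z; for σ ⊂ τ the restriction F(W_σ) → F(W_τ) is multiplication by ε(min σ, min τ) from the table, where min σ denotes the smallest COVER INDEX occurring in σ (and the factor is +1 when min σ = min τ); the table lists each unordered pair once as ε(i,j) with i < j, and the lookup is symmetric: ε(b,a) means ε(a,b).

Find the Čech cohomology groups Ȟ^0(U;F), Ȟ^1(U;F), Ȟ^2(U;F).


Ȟ^0 ≅ 0,  Ȟ^1 ≅ Z/2,  Ȟ^2 ≅ 0

nerve of the cover:
  W12={s,u,w,x} W13={r,y} W23={v,a,b}
C dims 3,3; δ0: rk 3, SNF 1^2·2
Ȟ^0 = (3 − 3) − 0 = 0, so Ȟ^0 ≅ 0
Ȟ^1 = (3 − 0) − 3 = 0 plus torsion [2], so Ȟ^1 ≅ Z/2
Ȟ^2 = (0 − 0) − 0 = 0, so Ȟ^2 ≅ 0


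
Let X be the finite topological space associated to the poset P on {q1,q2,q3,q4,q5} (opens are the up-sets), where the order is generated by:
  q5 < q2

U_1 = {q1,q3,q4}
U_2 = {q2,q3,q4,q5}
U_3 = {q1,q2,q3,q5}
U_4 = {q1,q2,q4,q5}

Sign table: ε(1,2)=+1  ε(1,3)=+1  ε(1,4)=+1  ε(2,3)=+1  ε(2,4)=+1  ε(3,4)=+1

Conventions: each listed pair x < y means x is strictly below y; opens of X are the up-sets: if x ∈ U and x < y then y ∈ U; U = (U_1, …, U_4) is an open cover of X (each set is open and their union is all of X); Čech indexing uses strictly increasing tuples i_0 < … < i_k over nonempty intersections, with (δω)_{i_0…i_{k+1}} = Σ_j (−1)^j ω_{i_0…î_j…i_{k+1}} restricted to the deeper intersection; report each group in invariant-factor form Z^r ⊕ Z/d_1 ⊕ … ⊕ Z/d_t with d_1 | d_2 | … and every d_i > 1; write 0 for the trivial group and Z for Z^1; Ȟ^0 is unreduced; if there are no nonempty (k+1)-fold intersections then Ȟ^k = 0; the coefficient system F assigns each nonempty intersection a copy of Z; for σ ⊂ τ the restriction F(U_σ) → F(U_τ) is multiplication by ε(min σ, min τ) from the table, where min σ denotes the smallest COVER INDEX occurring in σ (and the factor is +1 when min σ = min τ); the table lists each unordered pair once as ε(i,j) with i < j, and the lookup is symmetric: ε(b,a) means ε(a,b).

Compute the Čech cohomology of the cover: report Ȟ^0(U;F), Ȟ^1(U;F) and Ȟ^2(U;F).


Ȟ^0(U;F) ≅ Z,  Ȟ^1(U;F) ≅ 0,  Ȟ^2(U;F) ≅ Z

nerve simplices:
  U12={q3,q4} U13={q1,q3} U14={q1,q4} U23={q2,q3,q5} U24={q2,q4,q5} U34={q1,q2,q5}
  U123={q3} U124={q4} U134={q1} U234={q2,q5}
C dims 4,6,4; δ0: rk 3, SNF 1^3; δ1: rk 3, SNF 1^3
degree 0: 4−3−0 = 1 → Ȟ^0 ≅ Z
degree 1: 6−3−3 = 0 → Ȟ^1 ≅ 0
degree 2: 4−0−3 = 1 → Ȟ^2 ≅ Z


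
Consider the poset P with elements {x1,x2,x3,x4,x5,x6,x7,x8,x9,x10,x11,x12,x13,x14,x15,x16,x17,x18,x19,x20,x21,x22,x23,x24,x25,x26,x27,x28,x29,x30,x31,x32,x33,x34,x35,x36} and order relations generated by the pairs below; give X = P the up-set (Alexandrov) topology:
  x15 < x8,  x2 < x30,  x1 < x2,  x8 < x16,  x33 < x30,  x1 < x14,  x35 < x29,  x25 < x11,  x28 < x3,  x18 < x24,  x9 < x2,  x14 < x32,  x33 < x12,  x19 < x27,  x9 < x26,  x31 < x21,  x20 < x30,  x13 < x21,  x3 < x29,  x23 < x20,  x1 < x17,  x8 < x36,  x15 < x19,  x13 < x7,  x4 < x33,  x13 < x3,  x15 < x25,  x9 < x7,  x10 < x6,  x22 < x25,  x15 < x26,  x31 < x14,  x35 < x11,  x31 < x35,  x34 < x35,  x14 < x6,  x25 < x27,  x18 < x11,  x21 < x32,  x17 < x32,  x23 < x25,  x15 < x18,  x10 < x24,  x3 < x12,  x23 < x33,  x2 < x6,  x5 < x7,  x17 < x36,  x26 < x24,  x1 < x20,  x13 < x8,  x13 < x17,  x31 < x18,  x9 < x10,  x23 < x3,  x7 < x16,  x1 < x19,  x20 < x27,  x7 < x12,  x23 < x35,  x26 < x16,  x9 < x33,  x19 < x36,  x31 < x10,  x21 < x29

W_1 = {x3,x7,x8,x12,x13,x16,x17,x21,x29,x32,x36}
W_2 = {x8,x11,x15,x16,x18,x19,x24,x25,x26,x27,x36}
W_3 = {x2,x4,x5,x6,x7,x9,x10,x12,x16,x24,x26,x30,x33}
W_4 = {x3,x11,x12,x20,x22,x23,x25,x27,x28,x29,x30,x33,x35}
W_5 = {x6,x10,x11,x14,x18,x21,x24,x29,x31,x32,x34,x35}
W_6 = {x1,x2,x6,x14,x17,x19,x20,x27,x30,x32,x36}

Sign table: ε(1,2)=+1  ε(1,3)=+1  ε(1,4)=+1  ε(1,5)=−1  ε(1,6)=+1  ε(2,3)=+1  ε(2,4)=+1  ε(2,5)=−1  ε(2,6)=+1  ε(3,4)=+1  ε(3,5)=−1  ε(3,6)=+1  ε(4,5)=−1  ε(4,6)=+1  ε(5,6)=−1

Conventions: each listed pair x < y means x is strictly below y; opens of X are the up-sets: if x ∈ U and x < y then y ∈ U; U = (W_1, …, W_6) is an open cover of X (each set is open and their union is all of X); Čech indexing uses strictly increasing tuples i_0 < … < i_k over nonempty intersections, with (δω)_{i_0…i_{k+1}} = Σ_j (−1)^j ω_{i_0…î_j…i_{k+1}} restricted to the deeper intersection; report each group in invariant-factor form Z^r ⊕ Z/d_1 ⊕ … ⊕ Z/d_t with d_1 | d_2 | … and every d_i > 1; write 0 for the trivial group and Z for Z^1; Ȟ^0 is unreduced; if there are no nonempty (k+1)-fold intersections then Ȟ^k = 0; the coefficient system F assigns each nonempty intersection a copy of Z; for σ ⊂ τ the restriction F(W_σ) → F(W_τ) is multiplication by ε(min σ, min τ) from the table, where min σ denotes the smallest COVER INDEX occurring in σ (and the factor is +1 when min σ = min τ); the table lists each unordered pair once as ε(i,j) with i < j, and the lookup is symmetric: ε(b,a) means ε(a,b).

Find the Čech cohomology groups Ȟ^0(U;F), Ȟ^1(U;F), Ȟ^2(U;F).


Ȟ^0(U;F) ≅ Z, Ȟ^1(U;F) ≅ 0 and Ȟ^2(U;F) ≅ Z/2

nerve of the cover:
  W12={x8,x16,x36} W13={x7,x12,x16} W14={x3,x12,x29} W15={x21,x29,x32} W16={x17,x32,x36} W23={x16,x24,x26} W24={x11,x25,x27} W25={x11,x18,x24} W26={x19,x27,x36} W34={x12,x30,x33} W35={x6,x10,x24} W36={x2,x6,x30} W45={x11,x29,x35} W46={x20,x27,x30} W56={x6,x14,x32}
  W123={x16} W126={x36} W134={x12} W145={x29} W156={x32} W235={x24} W245={x11} W246={x27} W346={x30} W356={x6}
C dims 6,15,10; δ0: rk 5, SNF 1^5; δ1: rk 10, SNF 1^9·2
Ȟ^0 = (6 − 5) − 0 = 1, so Ȟ^0 ≅ Z
Ȟ^1 = (15 − 10) − 5 = 0, so Ȟ^1 ≅ 0
Ȟ^2 = (10 − 0) − 10 = 0 plus torsion [2], so Ȟ^2 ≅ Z/2


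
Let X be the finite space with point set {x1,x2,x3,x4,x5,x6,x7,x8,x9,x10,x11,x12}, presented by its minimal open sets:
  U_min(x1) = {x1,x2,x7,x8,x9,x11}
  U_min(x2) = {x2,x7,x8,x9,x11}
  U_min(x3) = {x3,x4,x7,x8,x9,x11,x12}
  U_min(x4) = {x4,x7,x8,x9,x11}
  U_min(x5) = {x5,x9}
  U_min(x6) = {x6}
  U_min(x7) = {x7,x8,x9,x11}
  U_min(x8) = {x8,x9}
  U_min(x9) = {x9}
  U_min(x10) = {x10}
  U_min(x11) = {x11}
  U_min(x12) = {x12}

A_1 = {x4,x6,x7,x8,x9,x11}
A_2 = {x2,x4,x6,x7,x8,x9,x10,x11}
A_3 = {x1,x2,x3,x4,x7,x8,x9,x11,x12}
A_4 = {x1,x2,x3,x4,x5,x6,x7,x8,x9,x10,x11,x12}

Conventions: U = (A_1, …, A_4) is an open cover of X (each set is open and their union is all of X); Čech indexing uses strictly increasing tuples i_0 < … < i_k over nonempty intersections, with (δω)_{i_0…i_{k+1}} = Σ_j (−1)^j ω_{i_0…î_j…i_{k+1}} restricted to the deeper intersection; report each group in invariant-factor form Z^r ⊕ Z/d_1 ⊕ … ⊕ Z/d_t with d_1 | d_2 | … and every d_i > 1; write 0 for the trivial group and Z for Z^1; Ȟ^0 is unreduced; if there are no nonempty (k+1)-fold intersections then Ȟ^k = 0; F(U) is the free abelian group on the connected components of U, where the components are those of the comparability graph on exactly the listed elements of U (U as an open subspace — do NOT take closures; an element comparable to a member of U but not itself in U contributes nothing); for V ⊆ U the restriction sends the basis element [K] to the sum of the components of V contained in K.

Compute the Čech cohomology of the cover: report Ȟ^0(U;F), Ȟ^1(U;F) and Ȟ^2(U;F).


nonempty overlaps:
  A12={x4,x6,x7,x8,x9,x11} A13={x4,x7,x8,x9,x11} A14={x4,x6,x7,x8,x9,x11} A23={x2,x4,x7,x8,x9,x11} A24={x2,x4,x6,x7,x8,x9,x10,x11} A34={x1,x2,x3,x4,x7,x8,x9,x11,x12}
  A123={x4,x7,x8,x9,x11} A124={x4,x6,x7,x8,x9,x11} A134={x4,x7,x8,x9,x11} A234={x2,x4,x7,x8,x9,x11}
  A1234={x4,x7,x8,x9,x11}
components per intersection:
  A1: {x4,x7,x8,x9,x11} {x6}
  A2: {x2,x4,x7,x8,x9,x11} {x6} {x10}
  A3: {x1,x2,x3,x4,x7,x8,x9,x11,x12}
  A4: {x1,x2,x3,x4,x5,x7,x8,x9,x11,x12} {x6} {x10}
  A12: {x4,x7,x8,x9,x11} {x6}
  A13: {x4,x7,x8,x9,x11}
  A14: {x4,x7,x8,x9,x11} {x6}
  A23: {x2,x4,x7,x8,x9,x11}
  A24: {x2,x4,x7,x8,x9,x11} {x6} {x10}
  A34: {x1,x2,x3,x4,x7,x8,x9,x11,x12}
  A123: {x4,x7,x8,x9,x11}
  A124: {x4,x7,x8,x9,x11} {x6}
  A134: {x4,x7,x8,x9,x11}
  A234: {x2,x4,x7,x8,x9,x11}
  A1234: {x4,x7,x8,x9,x11}
C dims 9,10,5,1; δ0: rk 6, SNF 1^6; δ1: rk 4, SNF 1^4; δ2: rk 1, SNF 1^1
degree 0: 9−6−0 = 3 → Ȟ^0 ≅ Z^3
degree 1: 10−4−6 = 0 → Ȟ^1 ≅ 0
degree 2: 5−1−4 = 0 → Ȟ^2 ≅ 0

Ȟ^0(U;F) ≅ Z^3; Ȟ^1(U;F) ≅ 0; Ȟ^2(U;F) ≅ 0
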